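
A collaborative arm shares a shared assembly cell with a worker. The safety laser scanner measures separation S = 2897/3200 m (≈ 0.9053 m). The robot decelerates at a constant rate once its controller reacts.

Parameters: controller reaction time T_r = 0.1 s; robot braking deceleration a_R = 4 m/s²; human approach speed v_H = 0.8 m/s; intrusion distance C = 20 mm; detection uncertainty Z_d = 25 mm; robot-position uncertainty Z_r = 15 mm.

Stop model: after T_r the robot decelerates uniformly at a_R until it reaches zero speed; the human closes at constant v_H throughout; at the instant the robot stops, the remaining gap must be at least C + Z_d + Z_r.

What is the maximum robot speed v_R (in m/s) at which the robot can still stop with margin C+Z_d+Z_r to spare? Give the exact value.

v_R_max = 31/20 m/s = 1.5500 m/s

at the boundary: (1/8)·v² + (3/10)·v + (-2449/3200) = 0
  disc = (3/10)² − 4·(1/8)·(-2449/3200) = 121/256 ; √disc = 11/16
  v_R = (−(3/10) + 11/16) / (2·(1/8)) = 31/20 m/s
check:
stop time T_s = (31/20)/4 = 0.3875 s
robot covers v_R·T_r = 1.5500·0.1000 = 0.1550 m before braking
robot covers 1.5500·0.3875 − ½·4.0000·0.3875² = 0.3003 m while stopping
human over T_r+T_s: 0.8000·(0.1000+0.3875) = 0.3900 m
C+Z_d+Z_r = 0.0200+0.0250+0.0150 = 0.0600 m
sum ≈ 0.1550+0.3003+0.3900+0.0600 ≈ 0.9053 m = S ✓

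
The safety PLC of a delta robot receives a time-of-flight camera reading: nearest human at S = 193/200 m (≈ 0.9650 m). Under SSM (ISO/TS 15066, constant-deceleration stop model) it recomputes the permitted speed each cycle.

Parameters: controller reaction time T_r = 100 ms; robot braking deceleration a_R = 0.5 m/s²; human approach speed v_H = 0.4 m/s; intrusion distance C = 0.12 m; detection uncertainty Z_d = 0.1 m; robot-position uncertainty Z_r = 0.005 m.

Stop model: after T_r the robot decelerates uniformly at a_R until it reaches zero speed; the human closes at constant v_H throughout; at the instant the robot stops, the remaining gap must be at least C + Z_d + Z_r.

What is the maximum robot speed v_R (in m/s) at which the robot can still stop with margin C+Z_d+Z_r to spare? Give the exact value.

quadratic (1)·v² + (9/10)·v + (-7/10) = 0
  disc = (9/10)² − 4·(1)·(-7/10) = 361/100 ; √disc = 19/10
  v_R = (−(9/10) + 19/10) / (2·(1)) = 1/2 m/s
check:
stop time T_s = (1/2)/(1/2) = 1.0000 s
reaction-phase robot travel = 0.5000·0.1000 = 0.0500 m
braking distance = 0.5000²/(2·0.5000) = 0.2500 m
human over T_r+T_s: 0.4000·(0.1000+1.0000) = 0.4400 m
residual clearance needed = 0.1200+0.1000+0.0050 = 0.2250 m
sum ≈ 0.0500+0.2500+0.4400+0.2250 ≈ 0.9650 m = S ✓

v_R_max = 1/2 m/s = 0.5000 m/s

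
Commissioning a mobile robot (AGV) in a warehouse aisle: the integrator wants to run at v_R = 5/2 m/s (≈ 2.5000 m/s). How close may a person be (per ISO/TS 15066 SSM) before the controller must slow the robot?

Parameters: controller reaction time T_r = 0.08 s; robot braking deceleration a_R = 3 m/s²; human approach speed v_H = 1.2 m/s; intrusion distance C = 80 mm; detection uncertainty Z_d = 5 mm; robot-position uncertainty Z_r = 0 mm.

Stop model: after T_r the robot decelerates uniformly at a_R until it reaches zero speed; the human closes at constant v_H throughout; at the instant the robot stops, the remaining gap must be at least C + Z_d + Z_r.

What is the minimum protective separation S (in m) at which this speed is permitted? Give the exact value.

S_min = 1817/750 m = 2.4227 m

braking lasts T_s = (5/2)/3 = 0.8333 s
robot covers v_R·T_r = 2.5000·0.0800 = 0.2000 m before braking
braking distance = 2.5000²/(2·3.0000) = 1.0417 m
human over T_r+T_s: 1.2000·(0.0800+0.8333) = 1.0960 m
margins: 0.0800+0.0050+0.0000 = 0.0850 m
S_min ≈ 0.2000+1.0417+1.0960+0.0850  ⇒  S_min = 1817/750 m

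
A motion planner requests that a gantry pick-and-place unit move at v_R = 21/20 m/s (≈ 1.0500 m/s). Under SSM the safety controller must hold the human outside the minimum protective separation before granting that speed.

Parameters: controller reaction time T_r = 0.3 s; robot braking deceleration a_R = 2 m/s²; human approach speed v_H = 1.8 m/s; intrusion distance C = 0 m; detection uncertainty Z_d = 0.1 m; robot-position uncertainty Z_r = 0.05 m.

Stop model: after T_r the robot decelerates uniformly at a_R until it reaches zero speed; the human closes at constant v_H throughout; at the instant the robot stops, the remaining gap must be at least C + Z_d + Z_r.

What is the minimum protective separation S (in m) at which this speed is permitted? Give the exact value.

S_min = 3561/1600 m = 2.2256 m

T_s = v_R/a_R = (21/20)/2 = 0.5250 s
reaction-phase robot travel = 1.0500·0.3000 = 0.3150 m
robot covers 1.0500·0.5250 − ½·2.0000·0.5250² = 0.2756 m while stopping
human closes 1.8000·0.8250 = 1.4850 m
C+Z_d+Z_r = 0.0000+0.1000+0.0500 = 0.1500 m
S_min ≈ 0.3150+0.2756+1.4850+0.1500  ⇒  S_min = 3561/1600 m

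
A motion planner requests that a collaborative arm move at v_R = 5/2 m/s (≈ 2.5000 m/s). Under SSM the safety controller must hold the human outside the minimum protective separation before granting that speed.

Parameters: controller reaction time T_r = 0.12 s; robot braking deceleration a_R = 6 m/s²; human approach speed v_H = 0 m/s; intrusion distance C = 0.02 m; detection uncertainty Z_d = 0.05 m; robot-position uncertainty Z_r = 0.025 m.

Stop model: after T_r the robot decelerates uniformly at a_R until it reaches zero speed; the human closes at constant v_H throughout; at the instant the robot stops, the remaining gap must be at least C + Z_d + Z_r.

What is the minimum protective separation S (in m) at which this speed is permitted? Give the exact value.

T_s = v_R/a_R = (5/2)/6 = 0.4167 s
reaction-phase robot travel = 2.5000·0.1200 = 0.3000 m
braking distance = 2.5000²/(2·6.0000) = 0.5208 m
human over T_r+T_s: 0.0000·(0.1200+0.4167) = 0.0000 m
residual clearance needed = 0.0200+0.0500+0.0250 = 0.0950 m
S_min ≈ 0.3000+0.5208+0.0000+0.0950  ⇒  S_min = 1099/1200 m

S_min = 1099/1200 m = 0.9158 m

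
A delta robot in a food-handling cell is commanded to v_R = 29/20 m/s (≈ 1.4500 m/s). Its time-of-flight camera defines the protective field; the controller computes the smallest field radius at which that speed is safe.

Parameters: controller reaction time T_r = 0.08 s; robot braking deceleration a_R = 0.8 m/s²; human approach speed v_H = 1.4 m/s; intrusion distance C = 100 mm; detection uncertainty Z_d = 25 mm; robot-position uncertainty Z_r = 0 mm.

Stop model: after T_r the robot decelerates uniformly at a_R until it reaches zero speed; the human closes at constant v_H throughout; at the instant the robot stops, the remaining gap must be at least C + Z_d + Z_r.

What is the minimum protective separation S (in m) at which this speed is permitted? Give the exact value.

S_min = 67273/16000 m = 4.2046 m

T_s = v_R/a_R = (29/20)/(4/5) = 1.8125 s
robot in T_r: 1.4500·0.0800 = 0.1160 m
robot under decel: 1.4500²/(2·0.8000) = 1.3141 m
human over T_r+T_s: 1.4000·(0.0800+1.8125) = 2.6495 m
C+Z_d+Z_r = 0.1000+0.0250+0.0000 = 0.1250 m
S_min ≈ 0.1160+1.3141+2.6495+0.1250  ⇒  S_min = 67273/16000 m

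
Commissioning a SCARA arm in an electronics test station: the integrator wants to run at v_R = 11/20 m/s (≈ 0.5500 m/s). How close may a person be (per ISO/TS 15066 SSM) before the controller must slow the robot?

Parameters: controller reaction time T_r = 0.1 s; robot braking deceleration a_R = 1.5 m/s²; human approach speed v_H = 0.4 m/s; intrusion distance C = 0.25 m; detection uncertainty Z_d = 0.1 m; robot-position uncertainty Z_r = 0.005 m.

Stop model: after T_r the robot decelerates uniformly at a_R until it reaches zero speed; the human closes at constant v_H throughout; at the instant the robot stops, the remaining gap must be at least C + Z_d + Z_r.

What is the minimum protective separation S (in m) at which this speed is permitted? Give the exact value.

stop time T_s = (11/20)/(3/2) = 0.3667 s
robot covers v_R·T_r = 0.5500·0.1000 = 0.0550 m before braking
robot under decel: 0.5500²/(2·1.5000) = 0.1008 m
human over T_r+T_s: 0.4000·(0.1000+0.3667) = 0.1867 m
C+Z_d+Z_r = 0.2500+0.1000+0.0050 = 0.3550 m
S_min ≈ 0.0550+0.1008+0.1867+0.3550  ⇒  S_min = 279/400 m

S_min = 279/400 m = 0.6975 m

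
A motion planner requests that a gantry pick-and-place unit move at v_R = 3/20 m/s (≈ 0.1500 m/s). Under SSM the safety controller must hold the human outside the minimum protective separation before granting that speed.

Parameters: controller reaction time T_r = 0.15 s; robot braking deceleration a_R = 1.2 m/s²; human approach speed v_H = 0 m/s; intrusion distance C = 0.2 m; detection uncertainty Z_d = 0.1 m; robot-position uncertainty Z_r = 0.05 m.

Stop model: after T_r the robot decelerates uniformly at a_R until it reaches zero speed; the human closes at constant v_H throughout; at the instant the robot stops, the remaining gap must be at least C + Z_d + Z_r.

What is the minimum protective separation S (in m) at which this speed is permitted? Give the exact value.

braking lasts T_s = (3/20)/(6/5) = 0.1250 s
robot in T_r: 0.1500·0.1500 = 0.0225 m
robot covers 0.1500·0.1250 − ½·1.2000·0.1250² = 0.0094 m while stopping
human closes 0.0000·0.2750 = 0.0000 m
margins: 0.2000+0.1000+0.0500 = 0.3500 m
S_min ≈ 0.0225+0.0094+0.0000+0.3500  ⇒  S_min = 611/1600 m

S_min = 611/1600 m = 0.3819 m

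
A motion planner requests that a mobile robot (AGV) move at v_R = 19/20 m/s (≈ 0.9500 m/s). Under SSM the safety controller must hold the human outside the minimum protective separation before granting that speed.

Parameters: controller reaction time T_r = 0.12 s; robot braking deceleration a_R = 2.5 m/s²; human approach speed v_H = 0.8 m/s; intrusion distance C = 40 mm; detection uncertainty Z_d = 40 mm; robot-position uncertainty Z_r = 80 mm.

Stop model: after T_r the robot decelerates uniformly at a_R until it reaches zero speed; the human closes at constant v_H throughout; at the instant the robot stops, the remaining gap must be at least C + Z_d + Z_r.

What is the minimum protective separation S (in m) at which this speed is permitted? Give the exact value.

stop time T_s = (19/20)/(5/2) = 0.3800 s
robot covers v_R·T_r = 0.9500·0.1200 = 0.1140 m before braking
robot covers 0.9500·0.3800 − ½·2.5000·0.3800² = 0.1805 m while stopping
human closes 0.8000·0.5000 = 0.4000 m
residual clearance needed = 0.0400+0.0400+0.0800 = 0.1600 m
S_min ≈ 0.1140+0.1805+0.4000+0.1600  ⇒  S_min = 1709/2000 m

S_min = 1709/2000 m = 0.8545 m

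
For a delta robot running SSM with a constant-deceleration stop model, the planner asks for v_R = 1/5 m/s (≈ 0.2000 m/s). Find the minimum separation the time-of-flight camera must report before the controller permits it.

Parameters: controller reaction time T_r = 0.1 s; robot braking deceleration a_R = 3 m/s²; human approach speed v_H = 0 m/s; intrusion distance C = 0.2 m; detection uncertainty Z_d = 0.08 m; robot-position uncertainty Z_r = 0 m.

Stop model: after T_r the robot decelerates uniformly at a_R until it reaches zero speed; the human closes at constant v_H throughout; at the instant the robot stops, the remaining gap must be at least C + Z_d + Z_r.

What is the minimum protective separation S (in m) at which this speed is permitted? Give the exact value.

stop time T_s = (1/5)/3 = 0.0667 s
robot in T_r: 0.2000·0.1000 = 0.0200 m
robot under decel: 0.2000²/(2·3.0000) = 0.0067 m
person approaches 0.0000·(0.1000+0.0667) = 0.0000 m
margins: 0.2000+0.0800+0.0000 = 0.2800 m
S_min ≈ 0.0200+0.0067+0.0000+0.2800  ⇒  S_min = 23/75 m

S_min = 23/75 m = 0.3067 m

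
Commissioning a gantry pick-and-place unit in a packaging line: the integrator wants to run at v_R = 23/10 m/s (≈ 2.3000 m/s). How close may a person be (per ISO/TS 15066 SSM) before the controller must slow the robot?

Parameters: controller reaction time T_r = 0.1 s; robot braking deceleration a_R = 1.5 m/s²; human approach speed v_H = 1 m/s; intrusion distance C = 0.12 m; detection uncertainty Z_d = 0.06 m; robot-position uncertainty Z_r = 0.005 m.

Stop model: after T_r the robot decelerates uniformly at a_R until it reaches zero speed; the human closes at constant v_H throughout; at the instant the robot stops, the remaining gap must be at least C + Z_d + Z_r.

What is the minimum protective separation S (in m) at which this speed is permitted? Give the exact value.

S_min = 2287/600 m = 3.8117 m

stop time T_s = (23/10)/(3/2) = 1.5333 s
reaction-phase robot travel = 2.3000·0.1000 = 0.2300 m
braking distance = 2.3000²/(2·1.5000) = 1.7633 m
human closes 1.0000·1.6333 = 1.6333 m
residual clearance needed = 0.1200+0.0600+0.0050 = 0.1850 m
S_min ≈ 0.2300+1.7633+1.6333+0.1850  ⇒  S_min = 2287/600 m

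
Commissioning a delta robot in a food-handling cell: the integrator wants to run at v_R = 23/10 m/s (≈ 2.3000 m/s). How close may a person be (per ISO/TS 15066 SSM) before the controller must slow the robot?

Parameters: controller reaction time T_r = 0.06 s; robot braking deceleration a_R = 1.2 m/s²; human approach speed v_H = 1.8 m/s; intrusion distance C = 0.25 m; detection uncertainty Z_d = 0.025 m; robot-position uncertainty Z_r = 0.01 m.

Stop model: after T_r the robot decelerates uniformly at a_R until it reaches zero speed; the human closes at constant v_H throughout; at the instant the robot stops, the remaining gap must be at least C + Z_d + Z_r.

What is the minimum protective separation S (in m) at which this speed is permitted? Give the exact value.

T_s = v_R/a_R = (23/10)/(6/5) = 1.9167 s
reaction-phase robot travel = 2.3000·0.0600 = 0.1380 m
robot covers 2.3000·1.9167 − ½·1.2000·1.9167² = 2.2042 m while stopping
human closes 1.8000·1.9767 = 3.5580 m
residual clearance needed = 0.2500+0.0250+0.0100 = 0.2850 m
S_min ≈ 0.1380+2.2042+3.5580+0.2850  ⇒  S_min = 37111/6000 m

S_min = 37111/6000 m = 6.1852 m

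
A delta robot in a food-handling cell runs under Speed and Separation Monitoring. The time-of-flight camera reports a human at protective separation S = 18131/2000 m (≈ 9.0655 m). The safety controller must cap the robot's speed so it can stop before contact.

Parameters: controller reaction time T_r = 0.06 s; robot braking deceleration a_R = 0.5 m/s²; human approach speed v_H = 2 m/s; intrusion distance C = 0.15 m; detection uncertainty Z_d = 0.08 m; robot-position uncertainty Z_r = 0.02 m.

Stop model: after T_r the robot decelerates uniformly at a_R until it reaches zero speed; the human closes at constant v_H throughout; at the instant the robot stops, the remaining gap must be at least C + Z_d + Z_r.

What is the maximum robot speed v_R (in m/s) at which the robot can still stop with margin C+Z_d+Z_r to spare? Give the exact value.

v_R_max = 31/20 m/s = 1.5500 m/s

collect terms ⇒ (1)·v_R² + (203/50)·v_R + (-17391/2000) = 0
  disc = (203/50)² − 4·(1)·(-17391/2000) = 32041/625 ; √disc = 179/25
  v_R = (−(203/50) + 179/25) / (2·(1)) = 31/20 m/s
check:
braking lasts T_s = (31/20)/(1/2) = 3.1000 s
robot covers v_R·T_r = 1.5500·0.0600 = 0.0930 m before braking
robot covers 1.5500·3.1000 − ½·0.5000·3.1000² = 2.4025 m while stopping
human closes 2.0000·3.1600 = 6.3200 m
C+Z_d+Z_r = 0.1500+0.0800+0.0200 = 0.2500 m
sum ≈ 0.0930+2.4025+6.3200+0.2500 ≈ 9.0655 m = S ✓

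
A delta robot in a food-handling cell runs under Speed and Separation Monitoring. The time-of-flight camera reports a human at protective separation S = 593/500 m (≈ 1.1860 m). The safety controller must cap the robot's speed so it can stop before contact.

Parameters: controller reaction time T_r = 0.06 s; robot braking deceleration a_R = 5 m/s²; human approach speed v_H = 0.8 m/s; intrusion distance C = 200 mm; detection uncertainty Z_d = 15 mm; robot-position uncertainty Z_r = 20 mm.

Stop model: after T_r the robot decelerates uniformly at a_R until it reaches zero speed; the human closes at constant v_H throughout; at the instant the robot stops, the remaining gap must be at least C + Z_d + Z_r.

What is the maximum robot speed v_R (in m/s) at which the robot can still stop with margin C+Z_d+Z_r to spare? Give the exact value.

collect terms ⇒ (1/10)·v_R² + (11/50)·v_R + (-903/1000) = 0
  disc = (11/50)² − 4·(1/10)·(-903/1000) = 256/625 ; √disc = 16/25
  v_R = (−(11/50) + 16/25) / (2·(1/10)) = 21/10 m/s
check:
braking lasts T_s = (21/10)/5 = 0.4200 s
robot in T_r: 2.1000·0.0600 = 0.1260 m
robot under decel: 2.1000²/(2·5.0000) = 0.4410 m
human over T_r+T_s: 0.8000·(0.0600+0.4200) = 0.3840 m
residual clearance needed = 0.2000+0.0150+0.0200 = 0.2350 m
sum ≈ 0.1260+0.4410+0.3840+0.2350 ≈ 1.1860 m = S ✓

v_R_max = 21/10 m/s = 2.1000 m/s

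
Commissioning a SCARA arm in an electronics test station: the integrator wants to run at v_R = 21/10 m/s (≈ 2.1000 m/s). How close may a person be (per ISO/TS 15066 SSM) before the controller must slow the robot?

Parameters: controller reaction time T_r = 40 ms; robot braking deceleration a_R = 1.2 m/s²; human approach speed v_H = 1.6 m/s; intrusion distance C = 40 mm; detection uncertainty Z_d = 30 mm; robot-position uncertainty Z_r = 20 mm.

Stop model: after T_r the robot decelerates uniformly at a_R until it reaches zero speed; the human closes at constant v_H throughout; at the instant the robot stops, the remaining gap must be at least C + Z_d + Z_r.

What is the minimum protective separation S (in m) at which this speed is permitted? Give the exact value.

stop time T_s = (21/10)/(6/5) = 1.7500 s
robot in T_r: 2.1000·0.0400 = 0.0840 m
robot under decel: 2.1000²/(2·1.2000) = 1.8375 m
human over T_r+T_s: 1.6000·(0.0400+1.7500) = 2.8640 m
C+Z_d+Z_r = 0.0400+0.0300+0.0200 = 0.0900 m
S_min ≈ 0.0840+1.8375+2.8640+0.0900  ⇒  S_min = 9751/2000 m

S_min = 9751/2000 m = 4.8755 m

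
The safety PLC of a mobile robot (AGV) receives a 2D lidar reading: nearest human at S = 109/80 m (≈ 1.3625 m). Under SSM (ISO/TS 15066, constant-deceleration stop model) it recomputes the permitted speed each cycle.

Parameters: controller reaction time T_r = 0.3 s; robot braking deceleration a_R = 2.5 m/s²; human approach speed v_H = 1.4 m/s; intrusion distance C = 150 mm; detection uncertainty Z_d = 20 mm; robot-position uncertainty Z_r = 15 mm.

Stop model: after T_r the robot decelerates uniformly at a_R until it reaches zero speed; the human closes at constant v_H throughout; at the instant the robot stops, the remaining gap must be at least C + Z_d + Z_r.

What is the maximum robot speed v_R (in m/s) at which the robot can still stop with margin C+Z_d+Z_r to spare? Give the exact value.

collect terms ⇒ (1/5)·v_R² + (43/50)·v_R + (-303/400) = 0
  disc = (43/50)² − 4·(1/5)·(-303/400) = 841/625 ; √disc = 29/25
  v_R = (−(43/50) + 29/25) / (2·(1/5)) = 3/4 m/s
check:
T_s = v_R/a_R = (3/4)/(5/2) = 0.3000 s
reaction-phase robot travel = 0.7500·0.3000 = 0.2250 m
braking distance = 0.7500²/(2·2.5000) = 0.1125 m
person approaches 1.4000·(0.3000+0.3000) = 0.8400 m
margins: 0.1500+0.0200+0.0150 = 0.1850 m
sum ≈ 0.2250+0.1125+0.8400+0.1850 ≈ 1.3625 m = S ✓

v_R_max = 3/4 m/s = 0.7500 m/s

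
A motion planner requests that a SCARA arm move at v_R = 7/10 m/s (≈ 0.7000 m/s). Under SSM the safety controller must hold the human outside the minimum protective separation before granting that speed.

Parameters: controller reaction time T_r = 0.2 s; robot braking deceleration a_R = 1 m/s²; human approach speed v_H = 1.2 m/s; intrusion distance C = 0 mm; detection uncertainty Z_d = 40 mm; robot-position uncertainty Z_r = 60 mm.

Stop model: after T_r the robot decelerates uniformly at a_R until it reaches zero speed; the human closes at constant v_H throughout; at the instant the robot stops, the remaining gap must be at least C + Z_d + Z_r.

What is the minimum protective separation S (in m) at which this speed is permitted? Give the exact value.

T_s = v_R/a_R = (7/10)/1 = 0.7000 s
robot in T_r: 0.7000·0.2000 = 0.1400 m
braking distance = 0.7000²/(2·1.0000) = 0.2450 m
person approaches 1.2000·(0.2000+0.7000) = 1.0800 m
C+Z_d+Z_r = 0.0000+0.0400+0.0600 = 0.1000 m
S_min ≈ 0.1400+0.2450+1.0800+0.1000  ⇒  S_min = 313/200 m

S_min = 313/200 m = 1.5650 m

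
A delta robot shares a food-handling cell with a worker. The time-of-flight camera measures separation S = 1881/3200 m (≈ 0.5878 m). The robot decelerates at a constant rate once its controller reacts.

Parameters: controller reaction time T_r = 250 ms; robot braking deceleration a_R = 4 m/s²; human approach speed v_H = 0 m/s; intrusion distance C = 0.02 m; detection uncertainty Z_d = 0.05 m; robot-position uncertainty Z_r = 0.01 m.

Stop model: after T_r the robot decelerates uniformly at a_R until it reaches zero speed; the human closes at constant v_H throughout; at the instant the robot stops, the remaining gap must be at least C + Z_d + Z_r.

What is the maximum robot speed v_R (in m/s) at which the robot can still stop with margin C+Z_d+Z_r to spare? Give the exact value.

at the boundary: (1/8)·v² + (1/4)·v + (-65/128) = 0
  disc = (1/4)² − 4·(1/8)·(-65/128) = 81/256 ; √disc = 9/16
  v_R = (−(1/4) + 9/16) / (2·(1/8)) = 5/4 m/s
check:
braking lasts T_s = (5/4)/4 = 0.3125 s
robot in T_r: 1.2500·0.2500 = 0.3125 m
robot under decel: 1.2500²/(2·4.0000) = 0.1953 m
human over T_r+T_s: 0.0000·(0.2500+0.3125) = 0.0000 m
margins: 0.0200+0.0500+0.0100 = 0.0800 m
sum ≈ 0.3125+0.1953+0.0000+0.0800 ≈ 0.5878 m = S ✓

v_R_max = 5/4 m/s = 1.2500 m/s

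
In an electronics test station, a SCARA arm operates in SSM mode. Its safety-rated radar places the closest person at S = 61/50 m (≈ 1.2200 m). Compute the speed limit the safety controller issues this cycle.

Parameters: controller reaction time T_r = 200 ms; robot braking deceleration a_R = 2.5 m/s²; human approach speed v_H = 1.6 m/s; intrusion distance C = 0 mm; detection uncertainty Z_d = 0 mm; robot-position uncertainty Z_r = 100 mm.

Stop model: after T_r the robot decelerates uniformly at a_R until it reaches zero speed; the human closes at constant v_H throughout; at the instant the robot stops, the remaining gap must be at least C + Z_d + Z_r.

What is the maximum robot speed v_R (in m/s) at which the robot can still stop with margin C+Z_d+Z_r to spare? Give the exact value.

collect terms ⇒ (1/5)·v_R² + (21/25)·v_R + (-4/5) = 0
  disc = (21/25)² − 4·(1/5)·(-4/5) = 841/625 ; √disc = 29/25
  v_R = (−(21/25) + 29/25) / (2·(1/5)) = 4/5 m/s
check:
stop time T_s = (4/5)/(5/2) = 0.3200 s
robot in T_r: 0.8000·0.2000 = 0.1600 m
robot covers 0.8000·0.3200 − ½·2.5000·0.3200² = 0.1280 m while stopping
human over T_r+T_s: 1.6000·(0.2000+0.3200) = 0.8320 m
margins: 0.0000+0.0000+0.1000 = 0.1000 m
sum ≈ 0.1600+0.1280+0.8320+0.1000 ≈ 1.2200 m = S ✓

v_R_max = 4/5 m/s = 0.8000 m/s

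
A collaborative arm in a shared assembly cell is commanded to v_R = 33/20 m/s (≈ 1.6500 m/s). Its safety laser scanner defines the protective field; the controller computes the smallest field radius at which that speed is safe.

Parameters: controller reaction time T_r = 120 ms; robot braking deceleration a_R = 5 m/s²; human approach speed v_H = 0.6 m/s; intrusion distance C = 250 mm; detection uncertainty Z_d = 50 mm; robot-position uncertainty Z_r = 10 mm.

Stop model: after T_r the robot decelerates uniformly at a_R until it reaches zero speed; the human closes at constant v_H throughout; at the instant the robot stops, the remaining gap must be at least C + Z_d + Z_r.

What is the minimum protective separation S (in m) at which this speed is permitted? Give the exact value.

T_s = v_R/a_R = (33/20)/5 = 0.3300 s
robot covers v_R·T_r = 1.6500·0.1200 = 0.1980 m before braking
braking distance = 1.6500²/(2·5.0000) = 0.2722 m
human over T_r+T_s: 0.6000·(0.1200+0.3300) = 0.2700 m
residual clearance needed = 0.2500+0.0500+0.0100 = 0.3100 m
S_min ≈ 0.1980+0.2722+0.2700+0.3100  ⇒  S_min = 4201/4000 m

S_min = 4201/4000 m = 1.0502 m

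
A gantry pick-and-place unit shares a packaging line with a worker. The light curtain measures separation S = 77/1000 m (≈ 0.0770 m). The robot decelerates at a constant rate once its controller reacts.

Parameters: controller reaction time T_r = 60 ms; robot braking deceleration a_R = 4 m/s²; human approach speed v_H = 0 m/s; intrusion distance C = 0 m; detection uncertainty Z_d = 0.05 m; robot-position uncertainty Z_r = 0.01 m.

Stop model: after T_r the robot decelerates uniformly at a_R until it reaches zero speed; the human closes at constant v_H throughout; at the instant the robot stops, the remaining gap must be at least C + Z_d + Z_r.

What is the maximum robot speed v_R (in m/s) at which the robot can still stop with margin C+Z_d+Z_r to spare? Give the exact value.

v_R_max = 1/5 m/s = 0.2000 m/s

at the boundary: (1/8)·v² + (3/50)·v + (-17/1000) = 0
  disc = (3/50)² − 4·(1/8)·(-17/1000) = 121/10000 ; √disc = 11/100
  v_R = (−(3/50) + 11/100) / (2·(1/8)) = 1/5 m/s
check:
T_s = v_R/a_R = (1/5)/4 = 0.0500 s
robot covers v_R·T_r = 0.2000·0.0600 = 0.0120 m before braking
robot under decel: 0.2000²/(2·4.0000) = 0.0050 m
human closes 0.0000·0.1100 = 0.0000 m
margins: 0.0000+0.0500+0.0100 = 0.0600 m
sum ≈ 0.0120+0.0050+0.0000+0.0600 ≈ 0.0770 m = S ✓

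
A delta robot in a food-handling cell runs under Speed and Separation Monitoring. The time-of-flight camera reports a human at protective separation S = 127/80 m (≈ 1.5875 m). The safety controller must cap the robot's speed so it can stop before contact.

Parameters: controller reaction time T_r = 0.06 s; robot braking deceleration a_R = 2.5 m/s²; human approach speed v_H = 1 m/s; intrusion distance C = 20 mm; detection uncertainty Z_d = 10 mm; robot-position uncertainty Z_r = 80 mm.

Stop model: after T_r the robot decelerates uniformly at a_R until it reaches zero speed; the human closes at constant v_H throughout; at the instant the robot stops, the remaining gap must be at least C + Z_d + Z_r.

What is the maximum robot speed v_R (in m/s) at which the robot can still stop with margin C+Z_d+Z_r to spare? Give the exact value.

collect terms ⇒ (1/5)·v_R² + (23/50)·v_R + (-567/400) = 0
  disc = (23/50)² − 4·(1/5)·(-567/400) = 841/625 ; √disc = 29/25
  v_R = (−(23/50) + 29/25) / (2·(1/5)) = 7/4 m/s
check:
T_s = v_R/a_R = (7/4)/(5/2) = 0.7000 s
reaction-phase robot travel = 1.7500·0.0600 = 0.1050 m
braking distance = 1.7500²/(2·2.5000) = 0.6125 m
human over T_r+T_s: 1.0000·(0.0600+0.7000) = 0.7600 m
margins: 0.0200+0.0100+0.0800 = 0.1100 m
sum ≈ 0.1050+0.6125+0.7600+0.1100 ≈ 1.5875 m = S ✓

v_R_max = 7/4 m/s = 1.7500 m/s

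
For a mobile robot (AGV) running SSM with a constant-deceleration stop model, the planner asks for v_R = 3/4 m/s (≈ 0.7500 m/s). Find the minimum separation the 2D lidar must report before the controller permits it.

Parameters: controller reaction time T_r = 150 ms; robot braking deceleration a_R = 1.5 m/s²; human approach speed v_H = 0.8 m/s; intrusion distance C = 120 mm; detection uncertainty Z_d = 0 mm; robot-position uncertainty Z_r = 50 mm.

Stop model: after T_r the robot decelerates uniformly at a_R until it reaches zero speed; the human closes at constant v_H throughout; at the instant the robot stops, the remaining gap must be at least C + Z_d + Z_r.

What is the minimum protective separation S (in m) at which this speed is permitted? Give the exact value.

S_min = 99/100 m = 0.9900 m

stop time T_s = (3/4)/(3/2) = 0.5000 s
robot in T_r: 0.7500·0.1500 = 0.1125 m
braking distance = 0.7500²/(2·1.5000) = 0.1875 m
human over T_r+T_s: 0.8000·(0.1500+0.5000) = 0.5200 m
C+Z_d+Z_r = 0.1200+0.0000+0.0500 = 0.1700 m
S_min ≈ 0.1125+0.1875+0.5200+0.1700  ⇒  S_min = 99/100 m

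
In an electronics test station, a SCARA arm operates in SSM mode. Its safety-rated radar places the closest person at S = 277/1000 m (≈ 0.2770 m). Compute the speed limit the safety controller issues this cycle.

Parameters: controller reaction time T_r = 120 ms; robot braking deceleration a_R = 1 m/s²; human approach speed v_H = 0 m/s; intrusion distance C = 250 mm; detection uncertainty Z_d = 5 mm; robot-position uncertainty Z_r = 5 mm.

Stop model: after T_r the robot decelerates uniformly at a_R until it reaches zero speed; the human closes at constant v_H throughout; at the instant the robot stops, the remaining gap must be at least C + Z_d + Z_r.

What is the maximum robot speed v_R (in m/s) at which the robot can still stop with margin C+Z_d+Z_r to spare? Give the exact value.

at the boundary: (1/2)·v² + (3/25)·v + (-17/1000) = 0
  disc = (3/25)² − 4·(1/2)·(-17/1000) = 121/2500 ; √disc = 11/50
  v_R = (−(3/25) + 11/50) / (2·(1/2)) = 1/10 m/s
check:
braking lasts T_s = (1/10)/1 = 0.1000 s
reaction-phase robot travel = 0.1000·0.1200 = 0.0120 m
braking distance = 0.1000²/(2·1.0000) = 0.0050 m
human over T_r+T_s: 0.0000·(0.1200+0.1000) = 0.0000 m
margins: 0.2500+0.0050+0.0050 = 0.2600 m
sum ≈ 0.0120+0.0050+0.0000+0.2600 ≈ 0.2770 m = S ✓

v_R_max = 1/10 m/s = 0.1000 m/s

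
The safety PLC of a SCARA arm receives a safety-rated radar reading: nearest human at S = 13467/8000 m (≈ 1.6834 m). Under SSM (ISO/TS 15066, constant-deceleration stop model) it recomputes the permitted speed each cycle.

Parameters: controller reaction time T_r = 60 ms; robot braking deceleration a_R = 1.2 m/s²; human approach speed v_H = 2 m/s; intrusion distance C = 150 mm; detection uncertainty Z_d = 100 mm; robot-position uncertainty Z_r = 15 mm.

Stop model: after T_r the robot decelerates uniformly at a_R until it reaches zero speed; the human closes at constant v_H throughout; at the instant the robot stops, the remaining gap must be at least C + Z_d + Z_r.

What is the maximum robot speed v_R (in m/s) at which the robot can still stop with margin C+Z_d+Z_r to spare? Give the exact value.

collect terms ⇒ (5/12)·v_R² + (259/150)·v_R + (-10387/8000) = 0
  disc = (259/150)² − 4·(5/12)·(-10387/8000) = 1852321/360000 ; √disc = 1361/600
  v_R = (−(259/150) + 1361/600) / (2·(5/12)) = 13/20 m/s
check:
stop time T_s = (13/20)/(6/5) = 0.5417 s
robot covers v_R·T_r = 0.6500·0.0600 = 0.0390 m before braking
robot under decel: 0.6500²/(2·1.2000) = 0.1760 m
human closes 2.0000·0.6017 = 1.2033 m
C+Z_d+Z_r = 0.1500+0.1000+0.0150 = 0.2650 m
sum ≈ 0.0390+0.1760+1.2033+0.2650 ≈ 1.6834 m = S ✓

v_R_max = 13/20 m/s = 0.6500 m/s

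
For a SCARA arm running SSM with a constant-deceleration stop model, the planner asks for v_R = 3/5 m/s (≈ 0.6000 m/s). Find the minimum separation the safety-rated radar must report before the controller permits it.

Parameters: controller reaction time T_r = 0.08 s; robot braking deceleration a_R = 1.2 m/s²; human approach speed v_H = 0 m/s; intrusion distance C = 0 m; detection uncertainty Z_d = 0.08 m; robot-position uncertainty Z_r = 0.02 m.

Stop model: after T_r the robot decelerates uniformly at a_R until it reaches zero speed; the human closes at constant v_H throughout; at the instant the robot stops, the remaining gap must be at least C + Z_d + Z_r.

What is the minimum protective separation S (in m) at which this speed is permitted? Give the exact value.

stop time T_s = (3/5)/(6/5) = 0.5000 s
robot in T_r: 0.6000·0.0800 = 0.0480 m
robot under decel: 0.6000²/(2·1.2000) = 0.1500 m
human over T_r+T_s: 0.0000·(0.0800+0.5000) = 0.0000 m
residual clearance needed = 0.0000+0.0800+0.0200 = 0.1000 m
S_min ≈ 0.0480+0.1500+0.0000+0.1000  ⇒  S_min = 149/500 m

S_min = 149/500 m = 0.2980 m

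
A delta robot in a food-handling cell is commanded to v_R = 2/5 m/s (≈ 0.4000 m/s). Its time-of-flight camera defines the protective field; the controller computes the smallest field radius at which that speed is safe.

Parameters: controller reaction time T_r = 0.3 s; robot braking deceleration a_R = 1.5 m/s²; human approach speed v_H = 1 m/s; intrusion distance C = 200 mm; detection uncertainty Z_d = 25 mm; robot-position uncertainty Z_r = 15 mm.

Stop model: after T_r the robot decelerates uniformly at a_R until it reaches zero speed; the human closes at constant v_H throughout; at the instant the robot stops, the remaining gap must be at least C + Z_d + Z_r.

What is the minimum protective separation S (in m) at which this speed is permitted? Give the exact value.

S_min = 49/50 m = 0.9800 m

stop time T_s = (2/5)/(3/2) = 0.2667 s
robot in T_r: 0.4000·0.3000 = 0.1200 m
robot under decel: 0.4000²/(2·1.5000) = 0.0533 m
human closes 1.0000·0.5667 = 0.5667 m
margins: 0.2000+0.0250+0.0150 = 0.2400 m
S_min ≈ 0.1200+0.0533+0.5667+0.2400  ⇒  S_min = 49/50 m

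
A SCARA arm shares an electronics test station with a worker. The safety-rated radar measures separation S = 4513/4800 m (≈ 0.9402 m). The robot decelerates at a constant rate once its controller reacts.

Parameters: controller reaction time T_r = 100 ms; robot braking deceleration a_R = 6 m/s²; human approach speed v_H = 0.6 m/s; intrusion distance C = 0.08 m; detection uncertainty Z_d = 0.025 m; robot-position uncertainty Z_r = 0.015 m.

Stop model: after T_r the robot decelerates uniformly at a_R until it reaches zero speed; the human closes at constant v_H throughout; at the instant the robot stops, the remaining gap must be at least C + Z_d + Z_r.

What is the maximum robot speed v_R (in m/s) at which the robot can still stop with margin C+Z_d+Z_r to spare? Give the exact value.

v_R_max = 41/20 m/s = 2.0500 m/s

quadratic (1/12)·v² + (1/5)·v + (-3649/4800) = 0
  disc = (1/5)² − 4·(1/12)·(-3649/4800) = 169/576 ; √disc = 13/24
  v_R = (−(1/5) + 13/24) / (2·(1/12)) = 41/20 m/s
check:
stop time T_s = (41/20)/6 = 0.3417 s
robot covers v_R·T_r = 2.0500·0.1000 = 0.2050 m before braking
robot covers 2.0500·0.3417 − ½·6.0000·0.3417² = 0.3502 m while stopping
person approaches 0.6000·(0.1000+0.3417) = 0.2650 m
residual clearance needed = 0.0800+0.0250+0.0150 = 0.1200 m
sum ≈ 0.2050+0.3502+0.2650+0.1200 ≈ 0.9402 m = S ✓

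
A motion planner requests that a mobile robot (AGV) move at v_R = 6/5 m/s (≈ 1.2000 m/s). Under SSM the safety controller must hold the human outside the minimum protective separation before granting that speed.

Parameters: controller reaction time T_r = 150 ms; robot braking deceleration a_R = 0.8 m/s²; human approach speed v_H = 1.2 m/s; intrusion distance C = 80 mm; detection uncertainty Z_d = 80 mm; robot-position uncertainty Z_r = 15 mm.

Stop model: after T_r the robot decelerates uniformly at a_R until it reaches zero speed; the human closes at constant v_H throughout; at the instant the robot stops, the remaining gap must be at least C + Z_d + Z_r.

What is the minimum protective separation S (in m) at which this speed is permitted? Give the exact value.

S_min = 647/200 m = 3.2350 m

T_s = v_R/a_R = (6/5)/(4/5) = 1.5000 s
robot in T_r: 1.2000·0.1500 = 0.1800 m
braking distance = 1.2000²/(2·0.8000) = 0.9000 m
person approaches 1.2000·(0.1500+1.5000) = 1.9800 m
margins: 0.0800+0.0800+0.0150 = 0.1750 m
S_min ≈ 0.1800+0.9000+1.9800+0.1750  ⇒  S_min = 647/200 m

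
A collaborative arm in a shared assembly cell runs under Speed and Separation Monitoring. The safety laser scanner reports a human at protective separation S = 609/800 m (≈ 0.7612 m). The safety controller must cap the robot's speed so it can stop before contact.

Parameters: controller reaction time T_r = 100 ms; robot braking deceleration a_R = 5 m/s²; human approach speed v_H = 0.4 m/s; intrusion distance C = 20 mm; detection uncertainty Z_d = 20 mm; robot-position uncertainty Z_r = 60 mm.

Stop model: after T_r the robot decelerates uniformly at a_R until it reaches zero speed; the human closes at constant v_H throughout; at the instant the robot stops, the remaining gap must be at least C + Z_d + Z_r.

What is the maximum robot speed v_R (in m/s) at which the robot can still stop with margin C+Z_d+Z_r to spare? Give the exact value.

v_R_max = 7/4 m/s = 1.7500 m/s

quadratic (1/10)·v² + (9/50)·v + (-497/800) = 0
  disc = (9/50)² − 4·(1/10)·(-497/800) = 2809/10000 ; √disc = 53/100
  v_R = (−(9/50) + 53/100) / (2·(1/10)) = 7/4 m/s
check:
T_s = v_R/a_R = (7/4)/5 = 0.3500 s
robot covers v_R·T_r = 1.7500·0.1000 = 0.1750 m before braking
robot covers 1.7500·0.3500 − ½·5.0000·0.3500² = 0.3063 m while stopping
human over T_r+T_s: 0.4000·(0.1000+0.3500) = 0.1800 m
C+Z_d+Z_r = 0.0200+0.0200+0.0600 = 0.1000 m
sum ≈ 0.1750+0.3063+0.1800+0.1000 ≈ 0.7612 m = S ✓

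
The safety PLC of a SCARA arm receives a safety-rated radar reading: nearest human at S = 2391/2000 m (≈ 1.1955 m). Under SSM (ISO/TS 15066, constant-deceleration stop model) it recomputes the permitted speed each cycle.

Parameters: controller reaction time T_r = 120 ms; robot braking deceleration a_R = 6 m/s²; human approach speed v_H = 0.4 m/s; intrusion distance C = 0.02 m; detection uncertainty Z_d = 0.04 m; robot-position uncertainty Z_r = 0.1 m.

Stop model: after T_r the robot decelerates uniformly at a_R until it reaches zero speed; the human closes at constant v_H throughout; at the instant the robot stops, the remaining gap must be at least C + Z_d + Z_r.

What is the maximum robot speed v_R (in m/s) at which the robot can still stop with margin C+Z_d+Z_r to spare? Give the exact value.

v_R_max = 5/2 m/s = 2.5000 m/s

at the boundary: (1/12)·v² + (14/75)·v + (-79/80) = 0
  disc = (14/75)² − 4·(1/12)·(-79/80) = 32761/90000 ; √disc = 181/300
  v_R = (−(14/75) + 181/300) / (2·(1/12)) = 5/2 m/s
check:
stop time T_s = (5/2)/6 = 0.4167 s
reaction-phase robot travel = 2.5000·0.1200 = 0.3000 m
robot under decel: 2.5000²/(2·6.0000) = 0.5208 m
human closes 0.4000·0.5367 = 0.2147 m
residual clearance needed = 0.0200+0.0400+0.1000 = 0.1600 m
sum ≈ 0.3000+0.5208+0.2147+0.1600 ≈ 1.1955 m = S ✓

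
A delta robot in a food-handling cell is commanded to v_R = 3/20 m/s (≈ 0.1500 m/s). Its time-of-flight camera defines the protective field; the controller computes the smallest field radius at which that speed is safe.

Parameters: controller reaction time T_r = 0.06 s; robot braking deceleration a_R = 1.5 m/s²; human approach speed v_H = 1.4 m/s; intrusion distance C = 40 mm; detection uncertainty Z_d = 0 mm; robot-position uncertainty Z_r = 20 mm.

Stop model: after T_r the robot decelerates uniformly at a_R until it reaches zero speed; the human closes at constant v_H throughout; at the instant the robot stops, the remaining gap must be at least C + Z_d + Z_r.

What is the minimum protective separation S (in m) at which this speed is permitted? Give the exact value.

braking lasts T_s = (3/20)/(3/2) = 0.1000 s
robot covers v_R·T_r = 0.1500·0.0600 = 0.0090 m before braking
robot under decel: 0.1500²/(2·1.5000) = 0.0075 m
human closes 1.4000·0.1600 = 0.2240 m
margins: 0.0400+0.0000+0.0200 = 0.0600 m
S_min ≈ 0.0090+0.0075+0.2240+0.0600  ⇒  S_min = 601/2000 m

S_min = 601/2000 m = 0.3005 m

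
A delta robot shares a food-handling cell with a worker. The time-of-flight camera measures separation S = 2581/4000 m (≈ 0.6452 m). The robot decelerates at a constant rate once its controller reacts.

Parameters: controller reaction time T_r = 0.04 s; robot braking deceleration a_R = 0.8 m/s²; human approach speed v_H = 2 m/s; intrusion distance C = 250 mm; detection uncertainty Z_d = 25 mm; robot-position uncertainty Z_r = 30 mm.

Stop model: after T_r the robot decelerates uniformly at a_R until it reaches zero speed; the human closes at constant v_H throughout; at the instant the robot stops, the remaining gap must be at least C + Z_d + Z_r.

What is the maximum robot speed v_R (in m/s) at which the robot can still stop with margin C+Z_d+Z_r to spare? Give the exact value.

at the boundary: (5/8)·v² + (127/50)·v + (-1041/4000) = 0
  disc = (127/50)² − 4·(5/8)·(-1041/4000) = 284089/40000 ; √disc = 533/200
  v_R = (−(127/50) + 533/200) / (2·(5/8)) = 1/10 m/s
check:
T_s = v_R/a_R = (1/10)/(4/5) = 0.1250 s
reaction-phase robot travel = 0.1000·0.0400 = 0.0040 m
braking distance = 0.1000²/(2·0.8000) = 0.0063 m
human over T_r+T_s: 2.0000·(0.0400+0.1250) = 0.3300 m
margins: 0.2500+0.0250+0.0300 = 0.3050 m
sum ≈ 0.0040+0.0063+0.3300+0.3050 ≈ 0.6452 m = S ✓

v_R_max = 1/10 m/s = 0.1000 m/s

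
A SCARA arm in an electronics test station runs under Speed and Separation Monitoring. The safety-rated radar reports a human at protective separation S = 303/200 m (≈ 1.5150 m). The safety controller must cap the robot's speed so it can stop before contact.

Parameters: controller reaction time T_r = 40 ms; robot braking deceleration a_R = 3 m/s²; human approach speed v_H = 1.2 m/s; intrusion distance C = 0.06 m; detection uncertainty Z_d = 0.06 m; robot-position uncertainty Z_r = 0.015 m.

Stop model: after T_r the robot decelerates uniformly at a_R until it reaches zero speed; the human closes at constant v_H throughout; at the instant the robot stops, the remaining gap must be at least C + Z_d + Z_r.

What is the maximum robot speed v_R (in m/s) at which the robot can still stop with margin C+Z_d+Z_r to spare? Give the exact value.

quadratic (1/6)·v² + (11/25)·v + (-333/250) = 0
  disc = (11/25)² − 4·(1/6)·(-333/250) = 676/625 ; √disc = 26/25
  v_R = (−(11/25) + 26/25) / (2·(1/6)) = 9/5 m/s
check:
braking lasts T_s = (9/5)/3 = 0.6000 s
reaction-phase robot travel = 1.8000·0.0400 = 0.0720 m
robot under decel: 1.8000²/(2·3.0000) = 0.5400 m
person approaches 1.2000·(0.0400+0.6000) = 0.7680 m
margins: 0.0600+0.0600+0.0150 = 0.1350 m
sum ≈ 0.0720+0.5400+0.7680+0.1350 ≈ 1.5150 m = S ✓

v_R_max = 9/5 m/s = 1.8000 m/s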